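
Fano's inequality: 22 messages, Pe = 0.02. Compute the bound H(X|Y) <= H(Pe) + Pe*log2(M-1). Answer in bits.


H(Pe) = -Pe*log2(Pe) - (1-Pe)*log2(1-Pe) = -0.02*log2(0.02) - 0.98*log2(0.98) = 0.112877 + 0.028563 = 0.1414. Pe*log2(M-1) = 0.02*log2(21) = 0.087846. Bound = H(Pe) + Pe*log2(M-1) = 0.112877 + 0.028563 + 0.087846 = 0.2293

0.2293 bits


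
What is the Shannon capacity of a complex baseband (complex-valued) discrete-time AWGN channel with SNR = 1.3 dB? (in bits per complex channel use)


SNR_linear = 10^(1.3/10) = 1.349; C = log2(1 + SNR_linear) = log2(1 + 1.349) = 1.232

1.232 bits/channel use


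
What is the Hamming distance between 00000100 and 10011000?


Count differing positions: ^ . . ^ ^ ^ . . = 4 differences

4


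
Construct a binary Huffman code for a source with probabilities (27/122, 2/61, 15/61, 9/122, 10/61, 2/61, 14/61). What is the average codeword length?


Huffman construction (repeatedly merge the two least-probable nodes; each merge adds 1 bit to every symbol beneath it): 2/61 + 2/61 = 4/61; 4/61 + 9/122 = 17/122; 17/122 + 10/61 = 37/122; 27/122 + 14/61 = 55/122; 15/61 + 37/122 = 67/122; 55/122 + 67/122 = 1. Resulting codeword lengths (in the order the probabilities were given): (2, 5, 2, 4, 3, 5, 2). L_avg = sum(p_i * l_i) = 27/122*2 + 2/61*5 + 15/61*2 + 9/122*4 + 10/61*3 + 2/61*5 + 14/61*2 = 153/61 = 2.5082

2.5082 bits


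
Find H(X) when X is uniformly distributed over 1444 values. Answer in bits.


H = log2(n) = log2(1444) = 10.4959

10.4959 bits


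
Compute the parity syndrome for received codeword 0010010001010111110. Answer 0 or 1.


Syndrome = XOR of all bits = 0 XOR 0 XOR 1 XOR 0 XOR 0 XOR 1 XOR 0 XOR 0 XOR 0 XOR 1 XOR 0 XOR 1 XOR 0 XOR 1 XOR 1 XOR 1 XOR 1 XOR 1 XOR 0 = 1

1


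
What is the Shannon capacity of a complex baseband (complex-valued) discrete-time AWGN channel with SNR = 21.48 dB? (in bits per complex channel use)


SNR_linear = 10^(21.48/10) = 140.6048; C = log2(1 + SNR_linear) = log2(1 + 140.6048) = 7.1457

7.1457 bits/channel use


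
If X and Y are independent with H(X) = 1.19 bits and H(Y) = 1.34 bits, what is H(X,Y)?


For independent variables, H(X,Y) = H(X) + H(Y) = 1.19 + 1.34 = 2.53

2.53 bits


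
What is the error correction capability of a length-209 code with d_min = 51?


Correction capability = floor((d-1)/2) = floor((51-1)/2) = 25

25 errors


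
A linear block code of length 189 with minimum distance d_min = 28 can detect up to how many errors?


Detection capability = d_min - 1 = 28 - 1 = 27

27 errors


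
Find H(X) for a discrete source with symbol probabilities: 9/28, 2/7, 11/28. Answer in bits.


H = -sum(p_i * log2(p_i)). Terms: -(9/28)*log2(9/28) = 0.526317; -(2/7)*log2(2/7) = 0.516387; -(11/28)*log2(11/28) = 0.529541. H = 0.526317 + 0.516387 + 0.529541 = 1.5722

1.5722 bits


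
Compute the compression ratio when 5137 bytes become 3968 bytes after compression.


Ratio = original / compressed = 5137 / 3968 = 1.2946

1.2946


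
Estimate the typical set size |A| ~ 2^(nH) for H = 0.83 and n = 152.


log2|A_typical| = nH = 152 * 0.83 = 126.16, so |A_typical| ~ 2^126.16 = 9.505e+37

9.505e+37


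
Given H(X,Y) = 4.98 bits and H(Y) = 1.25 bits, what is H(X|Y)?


H(X|Y) = H(X,Y) - H(Y) = 4.98 - 1.25 = 3.73

3.73 bits


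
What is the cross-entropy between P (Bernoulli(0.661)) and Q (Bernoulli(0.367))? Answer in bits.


H(P,Q) = -p*log2(q) - (1-p)*log2(1-q). -0.661*log2(0.367) = 0.955904; -0.339*log2(0.633) = 0.223646. H(P,Q) = 0.955904 + 0.223646 = 1.1795

1.1795 bits


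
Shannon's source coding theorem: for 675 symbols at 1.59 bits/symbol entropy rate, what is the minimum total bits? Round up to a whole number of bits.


Minimum bits >= n * H = 675 * 1.59 = 1073.25, rounded up to a whole number of bits = 1074

1074 bits


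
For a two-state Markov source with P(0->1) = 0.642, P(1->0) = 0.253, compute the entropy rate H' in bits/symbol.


Stationary distribution: pi_0 = p10/(p01+p10) = 0.2827, pi_1 = 0.7173. Entropy rate H' = pi_0*H(p01) + pi_1*H(p10) = 0.2827*0.941 + 0.7173*0.816 = 0.8513

0.8513 bits/symbol


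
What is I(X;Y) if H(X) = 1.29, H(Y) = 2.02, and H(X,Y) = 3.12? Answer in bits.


I(X;Y) = H(X) + H(Y) - H(X,Y) = 1.29 + 2.02 - 3.12 = 0.19

0.19 bits


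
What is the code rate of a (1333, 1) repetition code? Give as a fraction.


Rate = k/n = 1/1333

1/1333


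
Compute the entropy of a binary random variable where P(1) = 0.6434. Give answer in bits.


H = -p*log2(p) - (1-p)*log2(1-p). -0.6434*log2(0.6434) = 0.409339; -0.3566*log2(0.3566) = 0.530486. H = 0.409339 + 0.530486 = 0.9398

0.9398 bits


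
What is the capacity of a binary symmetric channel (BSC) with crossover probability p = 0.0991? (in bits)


H(p) = -p*log2(p) - (1-p)*log2(1-p) = -0.0991*log2(0.0991) - 0.9009*log2(0.9009) = 0.330496 + 0.135641 = 0.4661. C = 1 - H(p) = 1 - 0.4661 = 0.5339

0.5339 bits


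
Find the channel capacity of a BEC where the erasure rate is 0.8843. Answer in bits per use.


C = 1 - epsilon = 1 - 0.8843 = 0.1157

0.1157 bits


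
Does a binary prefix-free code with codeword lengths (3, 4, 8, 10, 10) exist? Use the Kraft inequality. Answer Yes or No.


Kraft sum = sum(2^(-l_i)) = 0.1934, need <= 1. Result: satisfied (a binary prefix-free code with these lengths exists)

Yes


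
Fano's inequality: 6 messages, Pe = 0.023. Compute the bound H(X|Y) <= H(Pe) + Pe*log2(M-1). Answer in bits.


H(Pe) = -Pe*log2(Pe) - (1-Pe)*log2(1-Pe) = -0.023*log2(0.023) - 0.977*log2(0.977) = 0.125171 + 0.032797 = 0.158. Pe*log2(M-1) = 0.023*log2(5) = 0.053404. Bound = H(Pe) + Pe*log2(M-1) = 0.125171 + 0.032797 + 0.053404 = 0.2114

0.2114 bits


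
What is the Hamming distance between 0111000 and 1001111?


Count differing positions: ^ ^ ^ . ^ ^ ^ = 6 differences

6


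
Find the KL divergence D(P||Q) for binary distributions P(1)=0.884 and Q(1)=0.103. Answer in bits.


KL = p*log2(p/q) + (1-p)*log2((1-p)/(1-q)) = 0.884*log2(0.884/0.103) + 0.116*log2(0.116/0.897) = 2.3993

2.3993 bits


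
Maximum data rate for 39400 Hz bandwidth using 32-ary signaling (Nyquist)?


Rate = 2 * B * log2(M) = 2 * 39400 * 5.0 = 394000.0

394000.0 bps


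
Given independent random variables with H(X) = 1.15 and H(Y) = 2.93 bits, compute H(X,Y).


For independent variables, H(X,Y) = H(X) + H(Y) = 1.15 + 2.93 = 4.08

4.08 bits


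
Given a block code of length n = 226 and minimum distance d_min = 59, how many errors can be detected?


Detection capability = d_min - 1 = 59 - 1 = 58

58 errors


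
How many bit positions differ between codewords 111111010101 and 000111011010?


Count differing positions: ^ ^ ^ . . . . . ^ ^ ^ ^ = 7 differences

7


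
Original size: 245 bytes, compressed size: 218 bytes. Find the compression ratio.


Ratio = original / compressed = 245 / 218 = 1.1239

1.1239


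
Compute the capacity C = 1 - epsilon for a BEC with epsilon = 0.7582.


C = 1 - epsilon = 1 - 0.7582 = 0.2418

0.2418 bits


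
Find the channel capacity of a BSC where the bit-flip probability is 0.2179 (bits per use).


H(p) = -p*log2(p) - (1-p)*log2(1-p) = -0.2179*log2(0.2179) - 0.7821*log2(0.7821) = 0.479001 + 0.277313 = 0.7563. C = 1 - H(p) = 1 - 0.7563 = 0.2437

0.2437 bits


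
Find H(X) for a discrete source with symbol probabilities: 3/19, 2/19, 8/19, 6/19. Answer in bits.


H = -sum(p_i * log2(p_i)). Terms: -(3/19)*log2(3/19) = 0.420468; -(2/19)*log2(2/19) = 0.341887; -(8/19)*log2(8/19) = 0.525443; -(6/19)*log2(6/19) = 0.525147. H = 0.420468 + 0.341887 + 0.525443 + 0.525147 = 1.8129

1.8129 bits


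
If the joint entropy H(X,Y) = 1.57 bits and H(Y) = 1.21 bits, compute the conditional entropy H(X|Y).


H(X|Y) = H(X,Y) - H(Y) = 1.57 - 1.21 = 0.36

0.36 bits


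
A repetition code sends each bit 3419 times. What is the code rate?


Rate = k/n = 1/3419

1/3419


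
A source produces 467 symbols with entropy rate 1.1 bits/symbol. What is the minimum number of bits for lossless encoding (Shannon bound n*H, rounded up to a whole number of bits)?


Minimum bits >= n * H = 467 * 1.1 = 513.7, rounded up to a whole number of bits = 514

514 bits


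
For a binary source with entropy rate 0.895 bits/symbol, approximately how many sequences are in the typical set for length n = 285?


log2|A_typical| = nH = 285 * 0.895 = 255.075, so |A_typical| ~ 2^255.075 = 6.099e+76

6.099e+76


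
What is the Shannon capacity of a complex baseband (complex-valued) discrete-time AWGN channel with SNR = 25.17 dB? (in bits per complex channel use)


SNR_linear = 10^(25.17/10) = 328.8516; C = log2(1 + SNR_linear) = log2(1 + 328.8516) = 8.3657

8.3657 bits/channel use


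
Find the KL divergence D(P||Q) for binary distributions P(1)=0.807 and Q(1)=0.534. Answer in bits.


KL = p*log2(p/q) + (1-p)*log2((1-p)/(1-q)) = 0.807*log2(0.807/0.534) + 0.193*log2(0.193/0.466) = 0.2353

0.2353 bits


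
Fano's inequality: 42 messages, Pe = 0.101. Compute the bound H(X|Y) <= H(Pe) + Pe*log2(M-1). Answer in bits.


H(Pe) = -Pe*log2(Pe) - (1-Pe)*log2(1-Pe) = -0.101*log2(0.101) - 0.899*log2(0.899) = 0.334065 + 0.138093 = 0.4722. Pe*log2(M-1) = 0.101*log2(41) = 0.541113. Bound = H(Pe) + Pe*log2(M-1) = 0.334065 + 0.138093 + 0.541113 = 1.0133

1.0133 bits


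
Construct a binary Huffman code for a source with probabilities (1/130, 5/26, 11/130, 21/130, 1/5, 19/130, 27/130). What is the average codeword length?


Huffman construction (repeatedly merge the two least-probable nodes; each merge adds 1 bit to every symbol beneath it): 1/130 + 11/130 = 6/65; 6/65 + 19/130 = 31/130; 21/130 + 5/26 = 23/65; 1/5 + 27/130 = 53/130; 31/130 + 23/65 = 77/130; 53/130 + 77/130 = 1. Resulting codeword lengths (in the order the probabilities were given): (4, 3, 4, 3, 2, 3, 2). L_avg = sum(p_i * l_i) = 1/130*4 + 5/26*3 + 11/130*4 + 21/130*3 + 1/5*2 + 19/130*3 + 27/130*2 = 349/130 = 2.6846

2.6846 bits


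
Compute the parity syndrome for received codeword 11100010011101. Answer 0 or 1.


Syndrome = XOR of all bits = 1 XOR 1 XOR 1 XOR 0 XOR 0 XOR 0 XOR 1 XOR 0 XOR 0 XOR 1 XOR 1 XOR 1 XOR 0 XOR 1 = 0

0


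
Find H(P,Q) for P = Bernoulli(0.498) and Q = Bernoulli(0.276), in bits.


H(P,Q) = -p*log2(q) - (1-p)*log2(1-q). -0.498*log2(0.276) = 0.924915; -0.502*log2(0.724) = 0.233901. H(P,Q) = 0.924915 + 0.233901 = 1.1588

1.1588 bits


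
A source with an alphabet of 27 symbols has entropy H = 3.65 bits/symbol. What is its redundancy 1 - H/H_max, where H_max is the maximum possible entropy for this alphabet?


H_max = log2(K) = log2(27) = 4.7549 bits/symbol. Redundancy = 1 - H/H_max = 1 - 3.65/4.7549 = 1 - 0.7676 = 0.2324

0.2324


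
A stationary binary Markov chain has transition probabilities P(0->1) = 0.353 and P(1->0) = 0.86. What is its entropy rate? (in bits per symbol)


Stationary distribution: pi_0 = p10/(p01+p10) = 0.709, pi_1 = 0.291. Entropy rate H' = pi_0*H(p01) + pi_1*H(p10) = 0.709*0.9367 + 0.291*0.5842 = 0.8341

0.8341 bits/symbol


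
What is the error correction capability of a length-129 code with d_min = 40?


Correction capability = floor((d-1)/2) = floor((40-1)/2) = 19

19 errors


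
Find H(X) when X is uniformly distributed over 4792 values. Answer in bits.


H = log2(n) = log2(4792) = 12.2264

12.2264 bits


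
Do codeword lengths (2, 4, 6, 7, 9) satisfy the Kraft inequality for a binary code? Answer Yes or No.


Kraft sum = sum(2^(-l_i)) = 0.3379, need <= 1. Result: satisfied (a binary prefix-free code with these lengths exists)

Yes


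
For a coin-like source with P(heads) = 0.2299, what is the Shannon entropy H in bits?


H = -p*log2(p) - (1-p)*log2(1-p). -0.2299*log2(0.2299) = 0.487600; -0.7701*log2(0.7701) = 0.290237. H = 0.487600 + 0.290237 = 0.7778

0.7778 bits


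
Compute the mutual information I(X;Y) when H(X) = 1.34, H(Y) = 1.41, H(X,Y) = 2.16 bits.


I(X;Y) = H(X) + H(Y) - H(X,Y) = 1.34 + 1.41 - 2.16 = 0.59

0.59 bits


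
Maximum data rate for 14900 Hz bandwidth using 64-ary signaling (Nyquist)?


Rate = 2 * B * log2(M) = 2 * 14900 * 6.0 = 178800.0

178800.0 bps


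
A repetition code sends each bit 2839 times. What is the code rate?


Rate = k/n = 1/2839

1/2839


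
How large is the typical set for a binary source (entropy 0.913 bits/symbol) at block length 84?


log2|A_typical| = nH = 84 * 0.913 = 76.692, so |A_typical| ~ 2^76.692 = 1.221e+23

1.221e+23


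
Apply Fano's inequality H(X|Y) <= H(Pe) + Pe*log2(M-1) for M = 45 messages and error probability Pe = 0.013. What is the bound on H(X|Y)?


H(Pe) = -Pe*log2(Pe) - (1-Pe)*log2(1-Pe) = -0.013*log2(0.013) - 0.987*log2(0.987) = 0.081449 + 0.018633 = 0.1001. Pe*log2(M-1) = 0.013*log2(44) = 0.070973. Bound = H(Pe) + Pe*log2(M-1) = 0.081449 + 0.018633 + 0.070973 = 0.1711

0.1711 bits


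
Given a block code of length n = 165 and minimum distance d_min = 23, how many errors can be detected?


Detection capability = d_min - 1 = 23 - 1 = 22

22 errors


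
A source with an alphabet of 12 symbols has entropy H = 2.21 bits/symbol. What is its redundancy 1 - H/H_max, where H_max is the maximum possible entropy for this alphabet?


H_max = log2(K) = log2(12) = 3.585 bits/symbol. Redundancy = 1 - H/H_max = 1 - 2.21/3.585 = 1 - 0.6165 = 0.3835

0.3835


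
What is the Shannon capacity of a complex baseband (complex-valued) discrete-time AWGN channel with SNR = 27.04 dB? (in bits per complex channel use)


SNR_linear = 10^(27.04/10) = 505.8247; C = log2(1 + SNR_linear) = log2(1 + 505.8247) = 8.9853

8.9853 bits/channel use


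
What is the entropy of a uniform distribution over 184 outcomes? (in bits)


H = log2(n) = log2(184) = 7.5236

7.5236 bits


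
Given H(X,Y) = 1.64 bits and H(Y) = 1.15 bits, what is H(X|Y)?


H(X|Y) = H(X,Y) - H(Y) = 1.64 - 1.15 = 0.49

0.49 bits


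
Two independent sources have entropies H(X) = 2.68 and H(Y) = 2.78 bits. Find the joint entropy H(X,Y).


For independent variables, H(X,Y) = H(X) + H(Y) = 2.68 + 2.78 = 5.46

5.46 bits


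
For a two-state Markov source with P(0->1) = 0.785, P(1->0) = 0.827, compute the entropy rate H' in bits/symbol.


Stationary distribution: pi_0 = p10/(p01+p10) = 0.513, pi_1 = 0.487. Entropy rate H' = pi_0*H(p01) + pi_1*H(p10) = 0.513*0.7509 + 0.487*0.6645 = 0.7089

0.7089 bits/symbol


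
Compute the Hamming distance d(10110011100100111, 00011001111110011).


Count differing positions: ^ . ^ . ^ . ^ . . ^ ^ . ^ . ^ . . = 8 differences

8


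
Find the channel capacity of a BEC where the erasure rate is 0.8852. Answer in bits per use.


C = 1 - epsilon = 1 - 0.8852 = 0.1148

0.1148 bits


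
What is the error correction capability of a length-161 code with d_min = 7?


Correction capability = floor((d-1)/2) = floor((7-1)/2) = 3

3 errors


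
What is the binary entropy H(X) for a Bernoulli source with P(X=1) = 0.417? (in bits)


H = -p*log2(p) - (1-p)*log2(1-p). -0.417*log2(0.417) = 0.526204; -0.583*log2(0.583) = 0.453826. H = 0.526204 + 0.453826 = 0.98

0.98 bits


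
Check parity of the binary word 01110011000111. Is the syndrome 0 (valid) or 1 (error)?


Syndrome = XOR of all bits = 0 XOR 1 XOR 1 XOR 1 XOR 0 XOR 0 XOR 1 XOR 1 XOR 0 XOR 0 XOR 0 XOR 1 XOR 1 XOR 1 = 0

0


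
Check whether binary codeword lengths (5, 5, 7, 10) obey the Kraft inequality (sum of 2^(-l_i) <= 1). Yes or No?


Kraft sum = sum(2^(-l_i)) = 0.0713, need <= 1. Result: satisfied (a binary prefix-free code with these lengths exists)

Yes


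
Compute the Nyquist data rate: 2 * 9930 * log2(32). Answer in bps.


Rate = 2 * B * log2(M) = 2 * 9930 * 5.0 = 99300.0

99300.0 bps


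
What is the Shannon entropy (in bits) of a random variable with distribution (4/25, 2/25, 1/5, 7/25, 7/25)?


H = -sum(p_i * log2(p_i)). Terms: -(4/25)*log2(4/25) = 0.423017; -(2/25)*log2(2/25) = 0.291508; -(1/5)*log2(1/5) = 0.464386; -(7/25)*log2(7/25) = 0.514220; -(7/25)*log2(7/25) = 0.514220. H = 0.423017 + 0.291508 + 0.464386 + 0.514220 + 0.514220 = 2.2074

2.2074 bits


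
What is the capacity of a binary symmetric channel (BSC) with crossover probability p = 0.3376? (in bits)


H(p) = -p*log2(p) - (1-p)*log2(1-p) = -0.3376*log2(0.3376) - 0.6624*log2(0.6624) = 0.528889 + 0.393615 = 0.9225. C = 1 - H(p) = 1 - 0.9225 = 0.0775

0.0775 bits


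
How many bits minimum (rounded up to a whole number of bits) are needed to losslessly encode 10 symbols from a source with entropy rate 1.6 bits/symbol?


Minimum bits >= n * H = 10 * 1.6 = 16.0, rounded up to a whole number of bits = 16

16 bits


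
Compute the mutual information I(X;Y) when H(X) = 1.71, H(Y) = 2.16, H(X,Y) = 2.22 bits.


I(X;Y) = H(X) + H(Y) - H(X,Y) = 1.71 + 2.16 - 2.22 = 1.65

1.65 bits


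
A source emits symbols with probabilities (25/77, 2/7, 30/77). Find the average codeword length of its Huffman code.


Huffman construction (repeatedly merge the two least-probable nodes; each merge adds 1 bit to every symbol beneath it): 2/7 + 25/77 = 47/77; 30/77 + 47/77 = 1. Resulting codeword lengths (in the order the probabilities were given): (2, 2, 1). L_avg = sum(p_i * l_i) = 25/77*2 + 2/7*2 + 30/77*1 = 124/77 = 1.6104

1.6104 bits


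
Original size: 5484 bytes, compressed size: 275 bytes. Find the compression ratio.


Ratio = original / compressed = 5484 / 275 = 19.9418

19.9418


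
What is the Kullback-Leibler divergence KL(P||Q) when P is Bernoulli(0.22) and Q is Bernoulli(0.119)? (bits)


KL = p*log2(p/q) + (1-p)*log2((1-p)/(1-q)) = 0.22*log2(0.22/0.119) + 0.78*log2(0.78/0.881) = 0.058

0.058 bits


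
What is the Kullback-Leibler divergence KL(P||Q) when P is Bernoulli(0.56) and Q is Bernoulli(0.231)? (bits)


KL = p*log2(p/q) + (1-p)*log2((1-p)/(1-q)) = 0.56*log2(0.56/0.231) + 0.44*log2(0.44/0.769) = 0.361

0.361 bits


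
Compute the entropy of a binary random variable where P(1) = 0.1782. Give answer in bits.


H = -p*log2(p) - (1-p)*log2(1-p). -0.1782*log2(0.1782) = 0.443438; -0.8218*log2(0.8218) = 0.232685. H = 0.443438 + 0.232685 = 0.6761

0.6761 bits


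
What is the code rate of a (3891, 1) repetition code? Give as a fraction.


Rate = k/n = 1/3891

1/3891


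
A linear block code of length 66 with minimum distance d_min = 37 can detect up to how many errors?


Detection capability = d_min - 1 = 37 - 1 = 36

36 errors


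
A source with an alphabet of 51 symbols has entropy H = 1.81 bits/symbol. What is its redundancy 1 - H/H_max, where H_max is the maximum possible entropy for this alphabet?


H_max = log2(K) = log2(51) = 5.6724 bits/symbol. Redundancy = 1 - H/H_max = 1 - 1.81/5.6724 = 1 - 0.3191 = 0.6809

0.6809


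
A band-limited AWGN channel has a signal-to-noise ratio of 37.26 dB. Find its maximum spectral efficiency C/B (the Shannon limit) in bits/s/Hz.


SNR_linear = 10^(37.26/10) = 5321.0826; C/B = log2(1 + SNR_linear) = log2(1 + 5321.0826) = 12.3778

12.3778 bits/s/Hz


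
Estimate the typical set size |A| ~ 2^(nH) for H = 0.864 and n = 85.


log2|A_typical| = nH = 85 * 0.864 = 73.44, so |A_typical| ~ 2^73.44 = 1.281e+22

1.281e+22


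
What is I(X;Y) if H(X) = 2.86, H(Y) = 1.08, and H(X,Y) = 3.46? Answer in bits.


I(X;Y) = H(X) + H(Y) - H(X,Y) = 2.86 + 1.08 - 3.46 = 0.48

0.48 bits


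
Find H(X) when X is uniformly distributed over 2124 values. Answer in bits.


H = log2(n) = log2(2124) = 11.0526

11.0526 bits


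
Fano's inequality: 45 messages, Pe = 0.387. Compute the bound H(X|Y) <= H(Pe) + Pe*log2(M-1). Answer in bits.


H(Pe) = -Pe*log2(Pe) - (1-Pe)*log2(1-Pe) = -0.387*log2(0.387) - 0.613*log2(0.613) = 0.530033 + 0.432803 = 0.9628. Pe*log2(M-1) = 0.387*log2(44) = 2.112800. Bound = H(Pe) + Pe*log2(M-1) = 0.530033 + 0.432803 + 2.112800 = 3.0756

3.0756 bits


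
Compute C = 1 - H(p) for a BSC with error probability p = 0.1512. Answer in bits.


H(p) = -p*log2(p) - (1-p)*log2(1-p) = -0.1512*log2(0.1512) - 0.8488*log2(0.8488) = 0.412091 + 0.200744 = 0.6128. C = 1 - H(p) = 1 - 0.6128 = 0.3872

0.3872 bits


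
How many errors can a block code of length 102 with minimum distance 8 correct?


Correction capability = floor((d-1)/2) = floor((8-1)/2) = 3

3 errors


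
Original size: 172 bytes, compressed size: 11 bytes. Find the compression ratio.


Ratio = original / compressed = 172 / 11 = 15.6364

15.6364


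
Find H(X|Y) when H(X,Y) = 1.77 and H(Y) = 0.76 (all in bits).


H(X|Y) = H(X,Y) - H(Y) = 1.77 - 0.76 = 1.01

1.01 bits


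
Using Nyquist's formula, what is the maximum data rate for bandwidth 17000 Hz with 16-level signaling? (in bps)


Rate = 2 * B * log2(M) = 2 * 17000 * 4.0 = 136000.0

136000.0 bps


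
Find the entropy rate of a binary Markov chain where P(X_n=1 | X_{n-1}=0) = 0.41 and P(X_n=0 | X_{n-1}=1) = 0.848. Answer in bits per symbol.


Stationary distribution: pi_0 = p10/(p01+p10) = 0.6741, pi_1 = 0.3259. Entropy rate H' = pi_0*H(p01) + pi_1*H(p10) = 0.6741*0.9765 + 0.3259*0.6148 = 0.8586

0.8586 bits/symbol


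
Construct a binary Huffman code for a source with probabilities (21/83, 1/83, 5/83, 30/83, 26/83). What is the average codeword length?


Huffman construction (repeatedly merge the two least-probable nodes; each merge adds 1 bit to every symbol beneath it): 1/83 + 5/83 = 6/83; 6/83 + 21/83 = 27/83; 26/83 + 27/83 = 53/83; 30/83 + 53/83 = 1. Resulting codeword lengths (in the order the probabilities were given): (3, 4, 4, 1, 2). L_avg = sum(p_i * l_i) = 21/83*3 + 1/83*4 + 5/83*4 + 30/83*1 + 26/83*2 = 169/83 = 2.0361

2.0361 bits


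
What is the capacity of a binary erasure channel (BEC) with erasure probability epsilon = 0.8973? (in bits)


C = 1 - epsilon = 1 - 0.8973 = 0.1027

0.1027 bits


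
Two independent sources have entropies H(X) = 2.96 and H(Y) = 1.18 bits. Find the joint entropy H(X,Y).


For independent variables, H(X,Y) = H(X) + H(Y) = 2.96 + 1.18 = 4.14

4.14 bits


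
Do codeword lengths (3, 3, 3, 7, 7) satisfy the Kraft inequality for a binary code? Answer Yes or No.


Kraft sum = sum(2^(-l_i)) = 0.3906, need <= 1. Result: satisfied (a binary prefix-free code with these lengths exists)

Yes


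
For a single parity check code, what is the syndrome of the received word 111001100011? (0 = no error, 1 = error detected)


Syndrome = XOR of all bits = 1 XOR 1 XOR 1 XOR 0 XOR 0 XOR 1 XOR 1 XOR 0 XOR 0 XOR 0 XOR 1 XOR 1 = 1

1


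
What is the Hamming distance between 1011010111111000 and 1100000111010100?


Count differing positions: . ^ ^ ^ . ^ . . . . ^ . ^ ^ . . = 7 differences

7


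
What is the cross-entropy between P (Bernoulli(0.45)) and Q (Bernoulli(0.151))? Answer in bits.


H(P,Q) = -p*log2(q) - (1-p)*log2(1-q). -0.45*log2(0.151) = 1.227321; -0.55*log2(0.849) = 0.129890. H(P,Q) = 1.227321 + 0.129890 = 1.3572

1.3572 bits


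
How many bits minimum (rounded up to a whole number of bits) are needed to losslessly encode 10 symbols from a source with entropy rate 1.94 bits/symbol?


Minimum bits >= n * H = 10 * 1.94 = 19.4, rounded up to a whole number of bits = 20

20 bits


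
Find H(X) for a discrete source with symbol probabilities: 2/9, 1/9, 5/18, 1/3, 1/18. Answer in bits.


H = -sum(p_i * log2(p_i)). Terms: -(2/9)*log2(2/9) = 0.482206; -(1/9)*log2(1/9) = 0.352214; -(5/18)*log2(5/18) = 0.513332; -(1/3)*log2(1/3) = 0.528321; -(1/18)*log2(1/18) = 0.231663. H = 0.482206 + 0.352214 + 0.513332 + 0.528321 + 0.231663 = 2.1077

2.1077 bits


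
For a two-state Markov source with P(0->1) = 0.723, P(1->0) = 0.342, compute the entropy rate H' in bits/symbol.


Stationary distribution: pi_0 = p10/(p01+p10) = 0.3211, pi_1 = 0.6789. Entropy rate H' = pi_0*H(p01) + pi_1*H(p10) = 0.3211*0.8513 + 0.6789*0.9267 = 0.9025

0.9025 bits/symbol


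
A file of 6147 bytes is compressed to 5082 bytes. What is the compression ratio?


Ratio = original / compressed = 6147 / 5082 = 1.2096

1.2096


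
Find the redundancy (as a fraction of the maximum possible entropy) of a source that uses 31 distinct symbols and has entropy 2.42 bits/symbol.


H_max = log2(K) = log2(31) = 4.9542 bits/symbol. Redundancy = 1 - H/H_max = 1 - 2.42/4.9542 = 1 - 0.4885 = 0.5115

0.5115


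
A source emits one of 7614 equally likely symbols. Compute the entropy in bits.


H = log2(n) = log2(7614) = 12.8944

12.8944 bits


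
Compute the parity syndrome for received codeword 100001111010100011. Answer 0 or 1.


Syndrome = XOR of all bits = 1 XOR 0 XOR 0 XOR 0 XOR 0 XOR 1 XOR 1 XOR 1 XOR 1 XOR 0 XOR 1 XOR 0 XOR 1 XOR 0 XOR 0 XOR 0 XOR 1 XOR 1 = 1

1


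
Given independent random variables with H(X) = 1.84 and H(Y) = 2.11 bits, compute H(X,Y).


For independent variables, H(X,Y) = H(X) + H(Y) = 1.84 + 2.11 = 3.95

3.95 bits


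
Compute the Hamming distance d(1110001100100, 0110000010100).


Count differing positions: ^ . . . . . ^ ^ ^ . . . . = 4 differences

4


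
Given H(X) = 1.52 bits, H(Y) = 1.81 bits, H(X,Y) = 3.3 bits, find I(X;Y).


I(X;Y) = H(X) + H(Y) - H(X,Y) = 1.52 + 1.81 - 3.3 = 0.03

0.03 bits


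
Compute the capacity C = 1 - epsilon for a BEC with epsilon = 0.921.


C = 1 - epsilon = 1 - 0.921 = 0.079

0.079 bits


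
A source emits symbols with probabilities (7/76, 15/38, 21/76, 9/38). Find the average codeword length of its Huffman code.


Huffman construction (repeatedly merge the two least-probable nodes; each merge adds 1 bit to every symbol beneath it): 7/76 + 9/38 = 25/76; 21/76 + 25/76 = 23/38; 15/38 + 23/38 = 1. Resulting codeword lengths (in the order the probabilities were given): (3, 1, 2, 3). L_avg = sum(p_i * l_i) = 7/76*3 + 15/38*1 + 21/76*2 + 9/38*3 = 147/76 = 1.9342

1.9342 bits


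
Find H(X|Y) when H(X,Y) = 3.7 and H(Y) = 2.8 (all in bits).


H(X|Y) = H(X,Y) - H(Y) = 3.7 - 2.8 = 0.9

0.9 bits


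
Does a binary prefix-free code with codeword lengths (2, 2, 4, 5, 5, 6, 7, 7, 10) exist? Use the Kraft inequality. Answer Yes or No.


Kraft sum = sum(2^(-l_i)) = 0.6572, need <= 1. Result: satisfied (a binary prefix-free code with these lengths exists)

Yes


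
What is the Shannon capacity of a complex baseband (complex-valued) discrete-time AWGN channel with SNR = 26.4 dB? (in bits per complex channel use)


SNR_linear = 10^(26.4/10) = 436.5158; C = log2(1 + SNR_linear) = log2(1 + 436.5158) = 8.7732

8.7732 bits/channel use


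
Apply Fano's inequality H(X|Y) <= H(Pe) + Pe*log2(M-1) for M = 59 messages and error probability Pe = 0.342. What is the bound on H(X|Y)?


H(Pe) = -Pe*log2(Pe) - (1-Pe)*log2(1-Pe) = -0.342*log2(0.342) - 0.658*log2(0.658) = 0.529393 + 0.397327 = 0.9267. Pe*log2(M-1) = 0.342*log2(58) = 2.003430. Bound = H(Pe) + Pe*log2(M-1) = 0.529393 + 0.397327 + 2.003430 = 2.9301

2.9301 bits


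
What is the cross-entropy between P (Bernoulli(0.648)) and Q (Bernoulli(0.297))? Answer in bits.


H(P,Q) = -p*log2(q) - (1-p)*log2(1-q). -0.648*log2(0.297) = 1.134949; -0.352*log2(0.703) = 0.178958. H(P,Q) = 1.134949 + 0.178958 = 1.3139

1.3139 bits


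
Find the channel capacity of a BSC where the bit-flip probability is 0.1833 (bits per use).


H(p) = -p*log2(p) - (1-p)*log2(1-p) = -0.1833*log2(0.1833) - 0.8167*log2(0.8167) = 0.448667 + 0.238576 = 0.6872. C = 1 - H(p) = 1 - 0.6872 = 0.3128

0.3128 bits


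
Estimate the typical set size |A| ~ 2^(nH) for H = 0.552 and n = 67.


log2|A_typical| = nH = 67 * 0.552 = 36.984, so |A_typical| ~ 2^36.984 = 1.359e+11

1.359e+11


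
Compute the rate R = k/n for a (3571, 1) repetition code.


Rate = k/n = 1/3571

1/3571


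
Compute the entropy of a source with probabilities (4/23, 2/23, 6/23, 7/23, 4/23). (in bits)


H = -sum(p_i * log2(p_i)). Terms: -(4/23)*log2(4/23) = 0.438880; -(2/23)*log2(2/23) = 0.306397; -(6/23)*log2(6/23) = 0.505722; -(7/23)*log2(7/23) = 0.522324; -(4/23)*log2(4/23) = 0.438880. H = 0.438880 + 0.306397 + 0.505722 + 0.522324 + 0.438880 = 2.2122

2.2122 bits


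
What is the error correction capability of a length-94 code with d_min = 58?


Correction capability = floor((d-1)/2) = floor((58-1)/2) = 28

28 errors


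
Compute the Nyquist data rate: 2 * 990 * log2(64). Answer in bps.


Rate = 2 * B * log2(M) = 2 * 990 * 6.0 = 11880.0

11880.0 bps


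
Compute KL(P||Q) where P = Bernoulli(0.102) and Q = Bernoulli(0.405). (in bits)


KL = p*log2(p/q) + (1-p)*log2((1-p)/(1-q)) = 0.102*log2(0.102/0.405) + 0.898*log2(0.898/0.595) = 0.3303

0.3303 bits


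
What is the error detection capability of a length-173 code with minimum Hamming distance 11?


Detection capability = d_min - 1 = 11 - 1 = 10

10 errors


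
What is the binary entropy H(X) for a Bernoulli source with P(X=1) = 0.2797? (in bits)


H = -p*log2(p) - (1-p)*log2(1-p). -0.2797*log2(0.2797) = 0.514102; -0.7203*log2(0.7203) = 0.340940. H = 0.514102 + 0.340940 = 0.855

0.855 bits


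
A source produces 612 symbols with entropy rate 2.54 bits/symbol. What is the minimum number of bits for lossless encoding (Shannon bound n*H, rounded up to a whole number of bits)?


Minimum bits >= n * H = 612 * 2.54 = 1554.48, rounded up to a whole number of bits = 1555

1555 bits


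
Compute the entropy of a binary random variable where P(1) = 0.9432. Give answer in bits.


H = -p*log2(p) - (1-p)*log2(1-p). -0.9432*log2(0.9432) = 0.079572; -0.0568*log2(0.0568) = 0.235036. H = 0.079572 + 0.235036 = 0.3146

0.3146 bits


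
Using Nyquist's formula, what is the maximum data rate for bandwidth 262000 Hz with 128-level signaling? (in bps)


Rate = 2 * B * log2(M) = 2 * 262000 * 7.0 = 3668000.0

3668000.0 bps


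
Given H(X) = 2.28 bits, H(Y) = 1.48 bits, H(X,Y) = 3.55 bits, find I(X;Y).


I(X;Y) = H(X) + H(Y) - H(X,Y) = 2.28 + 1.48 - 3.55 = 0.21

0.21 bits


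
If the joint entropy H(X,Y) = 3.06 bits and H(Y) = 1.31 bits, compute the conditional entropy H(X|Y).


H(X|Y) = H(X,Y) - H(Y) = 3.06 - 1.31 = 1.75

1.75 bits


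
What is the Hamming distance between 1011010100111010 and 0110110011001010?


Count differing positions: ^ ^ . ^ ^ . . ^ ^ ^ ^ ^ . . . . = 9 differences

9


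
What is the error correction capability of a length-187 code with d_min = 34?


Correction capability = floor((d-1)/2) = floor((34-1)/2) = 16

16 errors


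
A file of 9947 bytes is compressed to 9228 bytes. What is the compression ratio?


Ratio = original / compressed = 9947 / 9228 = 1.0779

1.0779


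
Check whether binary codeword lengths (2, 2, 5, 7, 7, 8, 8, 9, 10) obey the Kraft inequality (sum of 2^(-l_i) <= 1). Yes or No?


Kraft sum = sum(2^(-l_i)) = 0.5576, need <= 1. Result: satisfied (a binary prefix-free code with these lengths exists)

Yes


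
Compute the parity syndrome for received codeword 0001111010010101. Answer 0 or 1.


Syndrome = XOR of all bits = 0 XOR 0 XOR 0 XOR 1 XOR 1 XOR 1 XOR 1 XOR 0 XOR 1 XOR 0 XOR 0 XOR 1 XOR 0 XOR 1 XOR 0 XOR 1 = 0

0


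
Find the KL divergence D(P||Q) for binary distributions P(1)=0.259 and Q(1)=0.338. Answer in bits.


KL = p*log2(p/q) + (1-p)*log2((1-p)/(1-q)) = 0.259*log2(0.259/0.338) + 0.741*log2(0.741/0.662) = 0.021

0.021 bits


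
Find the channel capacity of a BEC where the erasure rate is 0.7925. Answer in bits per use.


C = 1 - epsilon = 1 - 0.7925 = 0.2075

0.2075 bits


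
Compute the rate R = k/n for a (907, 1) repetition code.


Rate = k/n = 1/907

1/907


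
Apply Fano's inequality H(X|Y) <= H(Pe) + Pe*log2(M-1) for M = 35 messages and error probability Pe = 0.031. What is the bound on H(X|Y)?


H(Pe) = -Pe*log2(Pe) - (1-Pe)*log2(1-Pe) = -0.031*log2(0.031) - 0.969*log2(0.969) = 0.155359 + 0.044023 = 0.1994. Pe*log2(M-1) = 0.031*log2(34) = 0.157711. Bound = H(Pe) + Pe*log2(M-1) = 0.155359 + 0.044023 + 0.157711 = 0.3571

0.3571 bits


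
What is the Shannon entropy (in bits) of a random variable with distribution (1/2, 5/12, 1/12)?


H = -sum(p_i * log2(p_i)). Terms: -(1/2)*log2(1/2) = 0.500000; -(5/12)*log2(5/12) = 0.526264; -(1/12)*log2(1/12) = 0.298747. H = 0.500000 + 0.526264 + 0.298747 = 1.325

1.325 bits


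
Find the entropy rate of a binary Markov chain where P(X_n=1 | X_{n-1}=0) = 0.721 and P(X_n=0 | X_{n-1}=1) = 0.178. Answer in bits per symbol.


Stationary distribution: pi_0 = p10/(p01+p10) = 0.198, pi_1 = 0.802. Entropy rate H' = pi_0*H(p01) + pi_1*H(p10) = 0.198*0.8541 + 0.802*0.6757 = 0.711

0.711 bits/symbol


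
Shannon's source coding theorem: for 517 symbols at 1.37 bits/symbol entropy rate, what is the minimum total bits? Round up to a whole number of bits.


Minimum bits >= n * H = 517 * 1.37 = 708.29, rounded up to a whole number of bits = 709

709 bits


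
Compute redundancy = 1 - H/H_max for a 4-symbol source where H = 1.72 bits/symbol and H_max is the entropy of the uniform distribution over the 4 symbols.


H_max = log2(K) = log2(4) = 2.0 bits/symbol. Redundancy = 1 - H/H_max = 1 - 1.72/2.0 = 1 - 0.86 = 0.14

0.14


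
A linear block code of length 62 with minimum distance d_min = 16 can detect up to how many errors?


Detection capability = d_min - 1 = 16 - 1 = 15

15 errors


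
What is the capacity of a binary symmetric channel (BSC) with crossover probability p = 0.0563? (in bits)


H(p) = -p*log2(p) - (1-p)*log2(1-p) = -0.0563*log2(0.0563) - 0.9437*log2(0.9437) = 0.233686 + 0.078893 = 0.3126. C = 1 - H(p) = 1 - 0.3126 = 0.6874

0.6874 bits


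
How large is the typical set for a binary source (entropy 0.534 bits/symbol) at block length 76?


log2|A_typical| = nH = 76 * 0.534 = 40.584, so |A_typical| ~ 2^40.584 = 1.648e+12

1.648e+12


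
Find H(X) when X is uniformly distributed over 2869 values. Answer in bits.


H = log2(n) = log2(2869) = 11.4863

11.4863 bits


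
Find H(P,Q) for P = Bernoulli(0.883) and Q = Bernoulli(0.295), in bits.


H(P,Q) = -p*log2(q) - (1-p)*log2(1-q). -0.883*log2(0.295) = 1.555151; -0.117*log2(0.705) = 0.059004. H(P,Q) = 1.555151 + 0.059004 = 1.6142

1.6142 bits


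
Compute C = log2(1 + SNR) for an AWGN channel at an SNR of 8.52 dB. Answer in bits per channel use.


SNR_linear = 10^(8.52/10) = 7.1121; C = log2(1 + SNR_linear) = log2(1 + 7.1121) = 3.0201

3.0201 bits/channel use


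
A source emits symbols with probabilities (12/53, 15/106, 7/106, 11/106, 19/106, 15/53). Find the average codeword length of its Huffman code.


Huffman construction (repeatedly merge the two least-probable nodes; each merge adds 1 bit to every symbol beneath it): 7/106 + 11/106 = 9/53; 15/106 + 9/53 = 33/106; 19/106 + 12/53 = 43/106; 15/53 + 33/106 = 63/106; 43/106 + 63/106 = 1. Resulting codeword lengths (in the order the probabilities were given): (2, 3, 4, 4, 2, 2). L_avg = sum(p_i * l_i) = 12/53*2 + 15/106*3 + 7/106*4 + 11/106*4 + 19/106*2 + 15/53*2 = 263/106 = 2.4811

2.4811 bits


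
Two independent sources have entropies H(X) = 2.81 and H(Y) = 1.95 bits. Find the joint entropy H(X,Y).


For independent variables, H(X,Y) = H(X) + H(Y) = 2.81 + 1.95 = 4.76

4.76 bits


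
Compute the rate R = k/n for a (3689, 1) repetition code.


Rate = k/n = 1/3689

1/3689


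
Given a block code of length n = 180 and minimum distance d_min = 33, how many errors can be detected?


Detection capability = d_min - 1 = 33 - 1 = 32

32 errors


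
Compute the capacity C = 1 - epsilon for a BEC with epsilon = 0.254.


C = 1 - epsilon = 1 - 0.254 = 0.746

0.746 bits


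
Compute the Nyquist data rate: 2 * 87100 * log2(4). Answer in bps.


Rate = 2 * B * log2(M) = 2 * 87100 * 2.0 = 348400.0

348400.0 bps


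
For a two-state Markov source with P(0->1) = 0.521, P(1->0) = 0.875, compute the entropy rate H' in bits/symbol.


Stationary distribution: pi_0 = p10/(p01+p10) = 0.6268, pi_1 = 0.3732. Entropy rate H' = pi_0*H(p01) + pi_1*H(p10) = 0.6268*0.9987 + 0.3732*0.5436 = 0.8289

0.8289 bits/symbol


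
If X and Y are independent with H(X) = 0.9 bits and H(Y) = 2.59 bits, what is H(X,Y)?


For independent variables, H(X,Y) = H(X) + H(Y) = 0.9 + 2.59 = 3.49

3.49 bits


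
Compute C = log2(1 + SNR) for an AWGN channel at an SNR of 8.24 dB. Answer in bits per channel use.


SNR_linear = 10^(8.24/10) = 6.6681; C = log2(1 + SNR_linear) = log2(1 + 6.6681) = 2.9389

2.9389 bits/channel use


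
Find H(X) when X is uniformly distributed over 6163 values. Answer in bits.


H = log2(n) = log2(6163) = 12.5894

12.5894 bits


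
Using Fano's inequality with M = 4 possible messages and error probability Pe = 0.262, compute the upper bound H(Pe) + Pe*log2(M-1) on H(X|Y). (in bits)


H(Pe) = -Pe*log2(Pe) - (1-Pe)*log2(1-Pe) = -0.262*log2(0.262) - 0.738*log2(0.738) = 0.506279 + 0.323471 = 0.8297. Pe*log2(M-1) = 0.262*log2(3) = 0.415260. Bound = H(Pe) + Pe*log2(M-1) = 0.506279 + 0.323471 + 0.415260 = 1.245

1.245 bits


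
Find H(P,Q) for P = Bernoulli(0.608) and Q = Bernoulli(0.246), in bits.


H(P,Q) = -p*log2(q) - (1-p)*log2(1-q). -0.608*log2(0.246) = 1.230148; -0.392*log2(0.754) = 0.159687. H(P,Q) = 1.230148 + 0.159687 = 1.3898

1.3898 bits


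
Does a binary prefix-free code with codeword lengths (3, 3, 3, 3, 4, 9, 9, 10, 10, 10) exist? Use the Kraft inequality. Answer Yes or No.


Kraft sum = sum(2^(-l_i)) = 0.5693, need <= 1. Result: satisfied (a binary prefix-free code with these lengths exists)

Yes


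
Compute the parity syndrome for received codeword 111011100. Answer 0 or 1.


Syndrome = XOR of all bits = 1 XOR 1 XOR 1 XOR 0 XOR 1 XOR 1 XOR 1 XOR 0 XOR 0 = 0

0


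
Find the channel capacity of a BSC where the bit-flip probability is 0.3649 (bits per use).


H(p) = -p*log2(p) - (1-p)*log2(1-p) = -0.3649*log2(0.3649) - 0.6351*log2(0.6351) = 0.530720 + 0.415955 = 0.9467. C = 1 - H(p) = 1 - 0.9467 = 0.0533

0.0533 bits


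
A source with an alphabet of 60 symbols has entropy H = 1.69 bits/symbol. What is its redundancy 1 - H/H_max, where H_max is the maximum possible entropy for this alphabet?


H_max = log2(K) = log2(60) = 5.9069 bits/symbol. Redundancy = 1 - H/H_max = 1 - 1.69/5.9069 = 1 - 0.2861 = 0.7139

0.7139


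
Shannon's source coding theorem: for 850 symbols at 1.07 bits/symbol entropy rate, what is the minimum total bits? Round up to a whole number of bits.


Minimum bits >= n * H = 850 * 1.07 = 909.5, rounded up to a whole number of bits = 910

910 bits


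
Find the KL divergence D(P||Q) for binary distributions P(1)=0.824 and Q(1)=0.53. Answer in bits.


KL = p*log2(p/q) + (1-p)*log2((1-p)/(1-q)) = 0.824*log2(0.824/0.53) + 0.176*log2(0.176/0.47) = 0.2752

0.2752 bits


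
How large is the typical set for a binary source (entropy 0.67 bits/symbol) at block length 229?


log2|A_typical| = nH = 229 * 0.67 = 153.43, so |A_typical| ~ 2^153.43 = 1.538e+46

1.538e+46


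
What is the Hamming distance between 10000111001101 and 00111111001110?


Count differing positions: ^ . ^ ^ ^ . . . . . . . ^ ^ = 6 differences

6


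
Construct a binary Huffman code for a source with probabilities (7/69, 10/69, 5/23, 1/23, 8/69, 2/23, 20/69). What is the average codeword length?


Huffman construction (repeatedly merge the two least-probable nodes; each merge adds 1 bit to every symbol beneath it): 1/23 + 2/23 = 3/23; 7/69 + 8/69 = 5/23; 3/23 + 10/69 = 19/69; 5/23 + 5/23 = 10/23; 19/69 + 20/69 = 13/23; 10/23 + 13/23 = 1. Resulting codeword lengths (in the order the probabilities were given): (3, 3, 2, 4, 3, 4, 2). L_avg = sum(p_i * l_i) = 7/69*3 + 10/69*3 + 5/23*2 + 1/23*4 + 8/69*3 + 2/23*4 + 20/69*2 = 181/69 = 2.6232

2.6232 bits


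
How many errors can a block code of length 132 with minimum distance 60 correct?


Correction capability = floor((d-1)/2) = floor((60-1)/2) = 29

29 errors
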